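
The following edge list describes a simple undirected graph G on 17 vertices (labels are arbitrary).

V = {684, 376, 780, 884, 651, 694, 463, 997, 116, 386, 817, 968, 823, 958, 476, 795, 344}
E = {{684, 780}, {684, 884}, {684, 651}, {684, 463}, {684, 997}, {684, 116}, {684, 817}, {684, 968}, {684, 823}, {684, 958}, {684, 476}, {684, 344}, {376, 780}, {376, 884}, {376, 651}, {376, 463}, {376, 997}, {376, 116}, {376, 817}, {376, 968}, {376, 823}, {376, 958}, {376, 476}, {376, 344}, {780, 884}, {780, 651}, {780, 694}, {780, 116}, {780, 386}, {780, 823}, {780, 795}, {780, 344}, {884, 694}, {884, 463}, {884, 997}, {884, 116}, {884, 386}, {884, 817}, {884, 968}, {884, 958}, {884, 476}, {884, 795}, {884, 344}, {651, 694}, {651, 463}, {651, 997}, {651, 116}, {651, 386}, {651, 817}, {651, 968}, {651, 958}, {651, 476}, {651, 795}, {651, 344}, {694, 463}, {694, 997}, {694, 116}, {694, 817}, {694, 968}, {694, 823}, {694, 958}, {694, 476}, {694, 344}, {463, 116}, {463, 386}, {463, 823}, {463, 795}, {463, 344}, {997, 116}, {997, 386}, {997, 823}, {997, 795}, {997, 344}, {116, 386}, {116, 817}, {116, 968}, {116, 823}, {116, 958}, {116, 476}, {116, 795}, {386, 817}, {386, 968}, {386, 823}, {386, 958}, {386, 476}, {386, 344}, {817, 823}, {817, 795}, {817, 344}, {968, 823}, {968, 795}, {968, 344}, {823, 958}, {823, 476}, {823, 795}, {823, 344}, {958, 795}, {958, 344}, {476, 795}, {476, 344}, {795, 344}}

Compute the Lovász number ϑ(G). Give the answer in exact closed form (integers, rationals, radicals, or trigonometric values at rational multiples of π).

7

deg(817) = 10; N(817) = {684, 376, 884, 651, 694, 116, 386, 823, 795, 344}.
deg(884) = 14; N(884) = {684, 376, 780, 694, 463, 997, 116, 386, 817, 968, 958, 476, 795, 344}.
deg(958) = 10; N(958) = {684, 376, 884, 651, 694, 116, 386, 823, 795, 344}.
N(968) = {684, 376, 884, 651, 694, 116, 386, 823, 795, 344}, |N(968)| = 10.
Complete multipartite on [7, 5, 3, 2]: sandwich collapses at ϑ=7.
≈ 7.00000 (to 5 d.p.).
α=7, χ(Ḡ)=7; ϑ=7 lies between (collapsed).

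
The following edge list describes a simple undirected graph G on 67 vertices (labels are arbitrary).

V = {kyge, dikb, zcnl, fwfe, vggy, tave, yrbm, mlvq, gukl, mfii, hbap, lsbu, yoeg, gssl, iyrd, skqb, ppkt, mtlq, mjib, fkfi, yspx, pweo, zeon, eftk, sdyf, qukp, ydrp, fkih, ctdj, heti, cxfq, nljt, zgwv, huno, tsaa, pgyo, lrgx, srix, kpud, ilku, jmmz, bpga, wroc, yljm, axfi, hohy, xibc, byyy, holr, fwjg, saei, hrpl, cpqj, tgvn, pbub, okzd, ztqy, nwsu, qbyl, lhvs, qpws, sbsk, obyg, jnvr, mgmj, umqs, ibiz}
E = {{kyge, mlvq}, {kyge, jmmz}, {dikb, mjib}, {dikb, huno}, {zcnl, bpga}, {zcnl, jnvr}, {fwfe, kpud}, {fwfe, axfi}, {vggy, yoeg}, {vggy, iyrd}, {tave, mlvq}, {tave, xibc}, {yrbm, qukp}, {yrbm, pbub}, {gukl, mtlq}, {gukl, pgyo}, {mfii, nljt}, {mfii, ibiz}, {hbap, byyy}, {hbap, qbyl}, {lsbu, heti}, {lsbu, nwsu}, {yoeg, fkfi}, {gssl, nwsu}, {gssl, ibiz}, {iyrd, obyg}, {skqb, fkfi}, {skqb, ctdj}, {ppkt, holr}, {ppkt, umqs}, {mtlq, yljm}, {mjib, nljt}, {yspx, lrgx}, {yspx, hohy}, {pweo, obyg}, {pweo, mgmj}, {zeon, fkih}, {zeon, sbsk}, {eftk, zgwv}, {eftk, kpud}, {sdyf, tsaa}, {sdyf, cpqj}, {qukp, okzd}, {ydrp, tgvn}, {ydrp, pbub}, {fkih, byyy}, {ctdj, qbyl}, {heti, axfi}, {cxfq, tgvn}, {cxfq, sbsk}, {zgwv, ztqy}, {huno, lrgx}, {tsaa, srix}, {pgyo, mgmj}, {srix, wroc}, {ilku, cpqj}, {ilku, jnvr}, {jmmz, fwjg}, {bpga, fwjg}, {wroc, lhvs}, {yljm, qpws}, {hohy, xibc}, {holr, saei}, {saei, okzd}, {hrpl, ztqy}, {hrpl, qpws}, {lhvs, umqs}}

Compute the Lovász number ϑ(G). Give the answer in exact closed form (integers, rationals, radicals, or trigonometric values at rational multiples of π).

N(heti) = {lsbu, axfi}, |N(heti)| = 2.
Vertex fkih has 2 neighbors: zeon, byyy.
N(huno) = {dikb, lrgx}, |N(huno)| = 2.
N(eftk) = {zgwv, kpud}, |N(eftk)| = 2.
G on 67 vertices is 2-regular; this is C_{67}, the 67-cycle.
Distinct eigenvalues (to 4 d.p.): [2.0, 1.9912, 1.9649, 1.9214, 1.8609, 1.7841, 1.6917, 1.5843, 1.4631, 1.3289, 1.1831, 1.0269, 0.8617, 0.6889, 0.5101, 0.3268, 0.1406, -0.0469, -0.2339, -0.4189, -0.6002, -0.7762, -0.9454, -1.1063, -1.2574, -1.3975, -1.5254, -1.6398, -1.7398, -1.8245, -1.8932, -1.9453, -1.9802, -1.9978].
ϑ = −N·λ_min/(λ_max−λ_min) = −67·(-2*cos(pi/67))/(2−(-2*cos(pi/67))) = 67*cos(pi/67)/(cos(pi/67) + 1).
≈ 33.481579809 (to 9 d.p.).
Sandwich: α(G)=33 ≤ ϑ(G)=67*cos(pi/67)/(cos(pi/67) + 1) ≤ χ(Ḡ)=34 (both strict).

67*cos(pi/67)/(cos(pi/67) + 1)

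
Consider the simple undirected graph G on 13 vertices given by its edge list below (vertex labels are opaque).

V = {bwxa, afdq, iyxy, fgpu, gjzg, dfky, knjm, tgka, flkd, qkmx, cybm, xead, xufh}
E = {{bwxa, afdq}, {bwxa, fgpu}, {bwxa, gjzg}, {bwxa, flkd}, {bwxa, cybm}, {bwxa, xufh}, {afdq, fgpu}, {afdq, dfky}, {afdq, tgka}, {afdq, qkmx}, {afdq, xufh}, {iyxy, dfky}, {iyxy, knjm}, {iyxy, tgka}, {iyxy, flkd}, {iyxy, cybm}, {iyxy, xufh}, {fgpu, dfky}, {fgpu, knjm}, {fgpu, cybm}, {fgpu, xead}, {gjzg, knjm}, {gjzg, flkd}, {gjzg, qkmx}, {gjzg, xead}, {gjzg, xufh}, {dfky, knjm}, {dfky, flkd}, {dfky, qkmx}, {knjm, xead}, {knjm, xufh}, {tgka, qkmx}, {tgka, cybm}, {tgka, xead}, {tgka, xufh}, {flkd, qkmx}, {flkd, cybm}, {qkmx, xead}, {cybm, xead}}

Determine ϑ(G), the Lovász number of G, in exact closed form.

Vertex afdq has 6 neighbors: bwxa, fgpu, dfky, tgka, qkmx, xufh.
N(dfky) = {afdq, iyxy, fgpu, knjm, flkd, qkmx}, |N(dfky)| = 6.
deg(fgpu) = 6; N(fgpu) = {bwxa, afdq, dfky, knjm, cybm, xead}.
N(xufh) = {bwxa, afdq, iyxy, gjzg, knjm, tgka}, |N(xufh)| = 6.
13-vertex 6-regular graph: SR(13,6,2,3) — a Paley graph.
spec(A) ≈ [6.0, 1.3028, -2.3028] (distinct, 4 d.p.).
With N=13: ϑ(G) = 13·(-(-sqrt(13)/2 - 1/2))/(6−(-sqrt(13)/2 - 1/2)) = sqrt(13).
≈ 3.60555 (to 5 d.p.).

sqrt(13)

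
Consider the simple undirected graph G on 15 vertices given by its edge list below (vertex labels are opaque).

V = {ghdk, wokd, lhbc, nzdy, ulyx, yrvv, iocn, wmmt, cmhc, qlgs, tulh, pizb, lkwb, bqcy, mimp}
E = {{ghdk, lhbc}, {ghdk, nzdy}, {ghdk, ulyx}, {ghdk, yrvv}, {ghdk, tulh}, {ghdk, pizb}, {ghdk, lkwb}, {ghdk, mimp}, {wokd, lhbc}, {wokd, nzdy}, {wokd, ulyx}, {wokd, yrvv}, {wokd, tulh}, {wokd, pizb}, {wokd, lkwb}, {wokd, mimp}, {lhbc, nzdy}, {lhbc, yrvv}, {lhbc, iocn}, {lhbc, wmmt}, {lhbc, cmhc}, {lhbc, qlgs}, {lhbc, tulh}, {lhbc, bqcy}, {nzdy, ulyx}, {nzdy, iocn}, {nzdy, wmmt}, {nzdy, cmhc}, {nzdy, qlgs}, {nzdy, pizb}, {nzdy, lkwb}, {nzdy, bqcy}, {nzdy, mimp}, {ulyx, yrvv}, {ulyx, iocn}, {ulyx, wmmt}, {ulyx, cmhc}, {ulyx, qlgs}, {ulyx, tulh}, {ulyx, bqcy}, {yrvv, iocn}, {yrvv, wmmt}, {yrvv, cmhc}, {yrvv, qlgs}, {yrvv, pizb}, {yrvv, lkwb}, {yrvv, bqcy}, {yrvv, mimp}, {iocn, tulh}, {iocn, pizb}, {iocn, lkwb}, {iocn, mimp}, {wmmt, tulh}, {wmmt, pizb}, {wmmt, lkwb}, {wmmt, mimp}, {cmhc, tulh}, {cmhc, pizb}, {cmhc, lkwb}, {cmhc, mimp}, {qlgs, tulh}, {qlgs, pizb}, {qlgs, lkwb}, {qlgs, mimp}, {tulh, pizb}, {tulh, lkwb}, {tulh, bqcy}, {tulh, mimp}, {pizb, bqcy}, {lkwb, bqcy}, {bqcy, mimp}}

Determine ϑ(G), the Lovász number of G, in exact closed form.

N(ghdk) = {lhbc, nzdy, ulyx, yrvv, tulh, pizb, lkwb, mimp}, |N(ghdk)| = 8.
Vertex tulh has 12 neighbors: ghdk, wokd, lhbc, ulyx, iocn, wmmt, cmhc, qlgs, pizb, lkwb, bqcy, mimp.
N(bqcy) = {lhbc, nzdy, ulyx, yrvv, tulh, pizb, lkwb, mimp}, |N(bqcy)| = 8.
Vertex qlgs has 8 neighbors: lhbc, nzdy, ulyx, yrvv, tulh, pizb, lkwb, mimp.
3 parts of sizes [7, 5, 3]; α(G) = 7 = ϑ (perfect).
Numerically 7.000000.
Check 7 ≤ 7 ≤ 7: collapsed.

7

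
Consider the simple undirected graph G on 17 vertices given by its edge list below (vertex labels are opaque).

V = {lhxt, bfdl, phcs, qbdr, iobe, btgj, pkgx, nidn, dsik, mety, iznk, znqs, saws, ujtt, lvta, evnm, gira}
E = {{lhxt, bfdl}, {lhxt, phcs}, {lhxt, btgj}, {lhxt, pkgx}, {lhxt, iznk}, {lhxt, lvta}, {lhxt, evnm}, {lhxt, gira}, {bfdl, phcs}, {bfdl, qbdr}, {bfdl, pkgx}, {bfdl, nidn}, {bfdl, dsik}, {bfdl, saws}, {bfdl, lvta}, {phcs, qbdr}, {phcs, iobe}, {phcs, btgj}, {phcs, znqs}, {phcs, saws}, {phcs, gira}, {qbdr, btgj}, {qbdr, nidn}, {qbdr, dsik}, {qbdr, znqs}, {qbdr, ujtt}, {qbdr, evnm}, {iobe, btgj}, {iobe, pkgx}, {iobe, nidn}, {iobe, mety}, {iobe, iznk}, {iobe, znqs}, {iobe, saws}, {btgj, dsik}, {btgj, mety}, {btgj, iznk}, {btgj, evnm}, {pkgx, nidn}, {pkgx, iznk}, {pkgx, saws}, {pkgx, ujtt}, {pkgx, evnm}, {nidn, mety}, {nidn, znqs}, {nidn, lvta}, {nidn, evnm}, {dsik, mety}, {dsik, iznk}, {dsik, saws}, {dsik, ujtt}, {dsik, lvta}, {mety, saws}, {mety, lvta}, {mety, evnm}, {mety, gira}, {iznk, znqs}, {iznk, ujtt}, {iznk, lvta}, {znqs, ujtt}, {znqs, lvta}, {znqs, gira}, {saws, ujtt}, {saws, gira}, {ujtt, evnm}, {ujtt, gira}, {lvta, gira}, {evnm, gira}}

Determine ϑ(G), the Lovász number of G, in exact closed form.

sqrt(17)

Vertex bfdl has 8 neighbors: lhxt, phcs, qbdr, pkgx, nidn, dsik, saws, lvta.
N(phcs) = {lhxt, bfdl, qbdr, iobe, btgj, znqs, saws, gira}, |N(phcs)| = 8.
deg(nidn) = 8; N(nidn) = {bfdl, qbdr, iobe, pkgx, mety, znqs, lvta, evnm}.
deg(lhxt) = 8; N(lhxt) = {bfdl, phcs, btgj, pkgx, iznk, lvta, evnm, gira}.
Regular of degree 8 on 17 vertices: SR(17,8,3,4) — a Paley graph.
The 3 distinct eigenvalues: [8.0, 1.562, -2.562].
ϑ = −N·λ_min/(λ_max−λ_min) = −17·(-sqrt(17)/2 - 1/2)/(8−(-sqrt(17)/2 - 1/2)) = sqrt(17).
= 4.123106… (decimal).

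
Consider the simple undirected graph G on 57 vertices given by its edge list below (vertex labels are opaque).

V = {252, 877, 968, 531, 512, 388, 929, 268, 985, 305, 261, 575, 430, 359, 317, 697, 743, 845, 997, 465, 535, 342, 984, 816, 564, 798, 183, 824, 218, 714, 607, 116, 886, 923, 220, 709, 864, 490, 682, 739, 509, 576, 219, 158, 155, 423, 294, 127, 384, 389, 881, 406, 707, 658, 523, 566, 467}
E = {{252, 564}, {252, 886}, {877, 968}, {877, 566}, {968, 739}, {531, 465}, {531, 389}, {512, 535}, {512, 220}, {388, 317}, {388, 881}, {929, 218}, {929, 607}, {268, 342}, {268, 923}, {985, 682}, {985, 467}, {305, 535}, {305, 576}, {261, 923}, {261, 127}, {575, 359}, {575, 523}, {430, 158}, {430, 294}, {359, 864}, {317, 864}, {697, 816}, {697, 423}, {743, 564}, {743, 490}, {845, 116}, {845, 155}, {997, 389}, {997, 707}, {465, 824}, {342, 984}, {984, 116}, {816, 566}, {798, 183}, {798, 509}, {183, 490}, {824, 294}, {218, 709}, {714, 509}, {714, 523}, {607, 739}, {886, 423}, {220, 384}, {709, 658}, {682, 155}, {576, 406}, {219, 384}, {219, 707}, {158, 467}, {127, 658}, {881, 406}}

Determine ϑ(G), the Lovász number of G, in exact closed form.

57*cos(pi/57)/(cos(pi/57) + 1)

deg(406) = 2; N(406) = {576, 881}.
deg(824) = 2; N(824) = {465, 294}.
deg(997) = 2; N(997) = {389, 707}.
Vertex 682 has 2 neighbors: 985, 155.
Every vertex has degree 2 (N=57); this is C_{57}, the 57-cycle.
A has 29 distinct eigenvalues ≈ [2.0, 1.9879, 1.9516, 1.8916, 1.8087, 1.7038, 1.5783, 1.4336, 1.2714, 1.0939, 0.9031, 0.7013, 0.491, 0.2747, 0.0551, -0.1652, -0.3834, -0.597, -0.8034, -1.0, -1.1845, -1.3546, -1.5082, -1.6436, -1.7589, -1.853, -1.9245, -1.9727, -1.997].
Lovász: ϑ = −57(-2*cos(pi/57))/(2+-(-1)*2*cos(pi/57)) = 57*cos(pi/57)/(cos(pi/57) + 1).
Numerically 28.47835.
28 ≤ 57*cos(pi/57)/(cos(pi/57) + 1) ≤ 29: both strict.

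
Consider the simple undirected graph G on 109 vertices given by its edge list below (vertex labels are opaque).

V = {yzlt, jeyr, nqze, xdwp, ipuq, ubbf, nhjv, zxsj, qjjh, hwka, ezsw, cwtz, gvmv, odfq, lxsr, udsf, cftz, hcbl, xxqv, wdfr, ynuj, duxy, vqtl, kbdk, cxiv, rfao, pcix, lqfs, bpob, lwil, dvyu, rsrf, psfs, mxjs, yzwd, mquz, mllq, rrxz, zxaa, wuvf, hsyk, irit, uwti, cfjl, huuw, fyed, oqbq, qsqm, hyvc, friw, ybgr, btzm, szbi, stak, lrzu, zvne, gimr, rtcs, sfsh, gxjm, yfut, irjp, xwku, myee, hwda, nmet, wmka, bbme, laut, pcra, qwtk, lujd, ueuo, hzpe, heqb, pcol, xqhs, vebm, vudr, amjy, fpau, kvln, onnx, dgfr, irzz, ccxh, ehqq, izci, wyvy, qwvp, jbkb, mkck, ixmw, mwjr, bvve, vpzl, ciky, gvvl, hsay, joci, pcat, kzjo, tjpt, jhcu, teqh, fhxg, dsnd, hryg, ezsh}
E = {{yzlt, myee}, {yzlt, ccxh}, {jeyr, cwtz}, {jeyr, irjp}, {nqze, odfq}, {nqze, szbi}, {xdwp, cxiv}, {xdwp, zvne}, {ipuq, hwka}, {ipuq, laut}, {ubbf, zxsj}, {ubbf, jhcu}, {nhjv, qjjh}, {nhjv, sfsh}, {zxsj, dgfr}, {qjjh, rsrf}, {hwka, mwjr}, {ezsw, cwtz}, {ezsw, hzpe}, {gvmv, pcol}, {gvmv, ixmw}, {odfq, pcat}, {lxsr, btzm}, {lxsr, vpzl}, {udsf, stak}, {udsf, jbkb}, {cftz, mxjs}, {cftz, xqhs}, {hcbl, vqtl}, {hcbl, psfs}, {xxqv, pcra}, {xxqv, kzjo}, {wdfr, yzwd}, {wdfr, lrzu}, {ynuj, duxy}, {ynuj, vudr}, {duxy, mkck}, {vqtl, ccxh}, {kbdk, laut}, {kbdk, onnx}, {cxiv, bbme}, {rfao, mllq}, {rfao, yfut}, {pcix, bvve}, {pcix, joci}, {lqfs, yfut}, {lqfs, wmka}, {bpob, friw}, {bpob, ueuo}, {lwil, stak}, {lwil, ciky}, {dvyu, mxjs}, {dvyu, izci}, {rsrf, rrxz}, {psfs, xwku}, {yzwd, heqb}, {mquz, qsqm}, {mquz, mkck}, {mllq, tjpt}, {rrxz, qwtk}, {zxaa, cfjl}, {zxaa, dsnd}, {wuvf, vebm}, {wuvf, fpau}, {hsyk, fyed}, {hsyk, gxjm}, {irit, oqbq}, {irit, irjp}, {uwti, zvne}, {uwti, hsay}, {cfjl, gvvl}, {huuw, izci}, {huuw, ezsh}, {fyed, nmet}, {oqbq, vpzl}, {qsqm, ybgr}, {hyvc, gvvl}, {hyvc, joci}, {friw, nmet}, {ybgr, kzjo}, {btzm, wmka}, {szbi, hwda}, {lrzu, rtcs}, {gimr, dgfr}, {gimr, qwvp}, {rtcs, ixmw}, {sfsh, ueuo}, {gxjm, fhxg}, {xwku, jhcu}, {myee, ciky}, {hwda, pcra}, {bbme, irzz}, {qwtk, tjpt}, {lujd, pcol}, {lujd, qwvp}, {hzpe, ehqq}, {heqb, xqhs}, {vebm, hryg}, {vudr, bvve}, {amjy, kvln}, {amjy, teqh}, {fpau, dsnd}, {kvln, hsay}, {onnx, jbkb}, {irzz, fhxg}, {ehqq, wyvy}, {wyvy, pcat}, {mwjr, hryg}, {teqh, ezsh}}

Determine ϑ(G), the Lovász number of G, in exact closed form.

109*cos(pi/109)/(cos(pi/109) + 1)

deg(kzjo) = 2; N(kzjo) = {xxqv, ybgr}.
Vertex vudr has 2 neighbors: ynuj, bvve.
deg(udsf) = 2; N(udsf) = {stak, jbkb}.
Vertex xqhs has 2 neighbors: cftz, heqb.
G on 109 vertices is 2-regular; this is C_{109}, the 109-cycle.
The 55 distinct eigenvalues: [2.0, 1.997, 1.987, 1.97, 1.947, 1.918, 1.882, 1.839, 1.791, 1.737, 1.677, 1.611, 1.54, 1.464, 1.383, 1.298, 1.208, 1.114, 1.017, 0.916, 0.812, 0.705, 0.596, 0.485, 0.372, 0.259, 0.144, 0.029, -0.086, -0.201, -0.316, -0.429, -0.541, -0.651, -0.759, -0.864, -0.967, -1.066, -1.162, -1.253, -1.341, -1.424, -1.503, -1.576, -1.645, -1.708, -1.765, -1.816, -1.861, -1.9, -1.933, -1.959, -1.979, -1.993, -1.999].
With N=109: ϑ(G) = 109·(-(-1)*2*cos(pi/109))/(2−(-2*cos(pi/109))) = 109*cos(pi/109)/(cos(pi/109) + 1).
Numerically 54.4887.
Lovász sandwich 54 ≤ 109*cos(pi/109)/(cos(pi/109) + 1) ≤ 55: both strict.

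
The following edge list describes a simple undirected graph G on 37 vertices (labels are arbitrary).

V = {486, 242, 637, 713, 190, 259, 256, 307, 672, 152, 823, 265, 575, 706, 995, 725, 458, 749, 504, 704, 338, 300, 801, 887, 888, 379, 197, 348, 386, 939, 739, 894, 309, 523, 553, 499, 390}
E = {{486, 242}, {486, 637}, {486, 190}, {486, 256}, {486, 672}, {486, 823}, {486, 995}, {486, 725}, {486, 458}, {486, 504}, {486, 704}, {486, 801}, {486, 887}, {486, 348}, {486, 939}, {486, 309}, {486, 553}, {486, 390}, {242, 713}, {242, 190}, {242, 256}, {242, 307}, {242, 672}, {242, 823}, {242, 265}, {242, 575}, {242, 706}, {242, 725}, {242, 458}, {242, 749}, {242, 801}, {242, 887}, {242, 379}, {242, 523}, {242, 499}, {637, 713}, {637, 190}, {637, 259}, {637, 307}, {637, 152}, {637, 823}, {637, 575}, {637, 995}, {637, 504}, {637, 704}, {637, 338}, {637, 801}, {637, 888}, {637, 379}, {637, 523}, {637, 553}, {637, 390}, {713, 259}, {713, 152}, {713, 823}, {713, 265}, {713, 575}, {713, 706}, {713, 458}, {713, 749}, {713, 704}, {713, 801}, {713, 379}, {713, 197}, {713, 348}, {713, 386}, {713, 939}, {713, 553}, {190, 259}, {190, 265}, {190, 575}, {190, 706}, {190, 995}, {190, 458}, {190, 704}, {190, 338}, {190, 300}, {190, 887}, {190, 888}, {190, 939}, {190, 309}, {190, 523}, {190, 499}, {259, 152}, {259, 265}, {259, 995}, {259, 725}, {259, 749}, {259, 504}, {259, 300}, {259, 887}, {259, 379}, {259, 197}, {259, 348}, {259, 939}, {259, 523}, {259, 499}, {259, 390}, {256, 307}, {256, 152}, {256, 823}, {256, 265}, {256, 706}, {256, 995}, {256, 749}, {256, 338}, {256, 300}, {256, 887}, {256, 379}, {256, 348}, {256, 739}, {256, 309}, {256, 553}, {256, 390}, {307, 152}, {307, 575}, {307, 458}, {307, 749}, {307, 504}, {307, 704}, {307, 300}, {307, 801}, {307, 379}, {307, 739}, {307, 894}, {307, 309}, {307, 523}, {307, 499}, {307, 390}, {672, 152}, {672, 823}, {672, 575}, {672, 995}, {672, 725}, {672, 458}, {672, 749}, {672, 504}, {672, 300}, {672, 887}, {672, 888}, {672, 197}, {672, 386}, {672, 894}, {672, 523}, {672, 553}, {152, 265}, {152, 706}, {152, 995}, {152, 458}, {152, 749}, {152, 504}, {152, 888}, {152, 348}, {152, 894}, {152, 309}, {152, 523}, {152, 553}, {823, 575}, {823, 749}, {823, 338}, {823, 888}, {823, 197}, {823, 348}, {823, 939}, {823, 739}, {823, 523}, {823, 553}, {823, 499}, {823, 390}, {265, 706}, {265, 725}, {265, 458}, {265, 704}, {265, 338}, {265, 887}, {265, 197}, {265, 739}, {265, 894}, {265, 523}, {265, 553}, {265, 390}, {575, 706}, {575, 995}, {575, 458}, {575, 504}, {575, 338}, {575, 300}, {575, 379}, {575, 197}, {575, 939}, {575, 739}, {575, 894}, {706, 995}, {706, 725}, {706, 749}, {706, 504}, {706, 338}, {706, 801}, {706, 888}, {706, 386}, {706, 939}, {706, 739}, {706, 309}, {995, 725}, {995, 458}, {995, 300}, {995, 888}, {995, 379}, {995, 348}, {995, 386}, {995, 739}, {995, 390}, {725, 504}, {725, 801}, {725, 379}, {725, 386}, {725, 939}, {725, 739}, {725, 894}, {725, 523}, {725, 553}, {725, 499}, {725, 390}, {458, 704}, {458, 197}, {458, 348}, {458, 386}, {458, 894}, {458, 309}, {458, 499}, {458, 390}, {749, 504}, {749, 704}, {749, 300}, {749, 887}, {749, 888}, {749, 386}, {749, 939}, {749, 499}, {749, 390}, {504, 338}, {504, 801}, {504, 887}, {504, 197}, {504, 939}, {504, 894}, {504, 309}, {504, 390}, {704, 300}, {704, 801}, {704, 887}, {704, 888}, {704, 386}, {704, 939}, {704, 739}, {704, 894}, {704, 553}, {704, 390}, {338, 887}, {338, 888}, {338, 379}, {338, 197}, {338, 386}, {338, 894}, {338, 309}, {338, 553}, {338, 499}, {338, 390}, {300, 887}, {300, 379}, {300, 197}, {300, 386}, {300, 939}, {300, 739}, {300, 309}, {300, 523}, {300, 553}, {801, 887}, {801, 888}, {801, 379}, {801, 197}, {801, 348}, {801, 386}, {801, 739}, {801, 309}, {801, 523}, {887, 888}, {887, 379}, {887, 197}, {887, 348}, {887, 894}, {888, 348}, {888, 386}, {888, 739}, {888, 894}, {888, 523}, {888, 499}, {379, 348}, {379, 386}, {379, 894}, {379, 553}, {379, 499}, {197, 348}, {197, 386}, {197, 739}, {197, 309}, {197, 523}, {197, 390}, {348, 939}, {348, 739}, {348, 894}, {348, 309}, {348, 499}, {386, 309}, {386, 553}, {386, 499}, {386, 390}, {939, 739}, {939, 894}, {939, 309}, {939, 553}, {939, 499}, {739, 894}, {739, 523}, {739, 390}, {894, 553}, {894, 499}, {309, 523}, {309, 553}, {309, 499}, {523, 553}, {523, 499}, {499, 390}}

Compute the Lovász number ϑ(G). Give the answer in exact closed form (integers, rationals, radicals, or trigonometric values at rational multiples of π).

Vertex 242 has 18 neighbors: 486, 713, 190, 256, 307, 672, 823, 265, 575, 706, 725, 458, 749, 801, 887, 379, 523, 499.
Vertex 739 has 18 neighbors: 256, 307, 823, 265, 575, 706, 995, 725, 704, 300, 801, 888, 197, 348, 939, 894, 523, 390.
Vertex 672 has 18 neighbors: 486, 242, 152, 823, 575, 995, 725, 458, 749, 504, 300, 887, 888, 197, 386, 894, 523, 553.
deg(458) = 18; N(458) = {486, 242, 713, 190, 307, 672, 152, 265, 575, 995, 704, 197, 348, 386, 894, 309, 499, 390}.
Every vertex has degree 18 (N=37); strongly regular (37,18,8,9).
spec(A) ≈ [18.0, 2.541, -3.541] (distinct, 3 d.p.).
Lovász (edge-transitive): ϑ = −37·(-sqrt(37)/2 - 1/2)/((18)−(-sqrt(37)/2 - 1/2)) = sqrt(37).
ϑ(G) ≈ 6.08276.

sqrt(37)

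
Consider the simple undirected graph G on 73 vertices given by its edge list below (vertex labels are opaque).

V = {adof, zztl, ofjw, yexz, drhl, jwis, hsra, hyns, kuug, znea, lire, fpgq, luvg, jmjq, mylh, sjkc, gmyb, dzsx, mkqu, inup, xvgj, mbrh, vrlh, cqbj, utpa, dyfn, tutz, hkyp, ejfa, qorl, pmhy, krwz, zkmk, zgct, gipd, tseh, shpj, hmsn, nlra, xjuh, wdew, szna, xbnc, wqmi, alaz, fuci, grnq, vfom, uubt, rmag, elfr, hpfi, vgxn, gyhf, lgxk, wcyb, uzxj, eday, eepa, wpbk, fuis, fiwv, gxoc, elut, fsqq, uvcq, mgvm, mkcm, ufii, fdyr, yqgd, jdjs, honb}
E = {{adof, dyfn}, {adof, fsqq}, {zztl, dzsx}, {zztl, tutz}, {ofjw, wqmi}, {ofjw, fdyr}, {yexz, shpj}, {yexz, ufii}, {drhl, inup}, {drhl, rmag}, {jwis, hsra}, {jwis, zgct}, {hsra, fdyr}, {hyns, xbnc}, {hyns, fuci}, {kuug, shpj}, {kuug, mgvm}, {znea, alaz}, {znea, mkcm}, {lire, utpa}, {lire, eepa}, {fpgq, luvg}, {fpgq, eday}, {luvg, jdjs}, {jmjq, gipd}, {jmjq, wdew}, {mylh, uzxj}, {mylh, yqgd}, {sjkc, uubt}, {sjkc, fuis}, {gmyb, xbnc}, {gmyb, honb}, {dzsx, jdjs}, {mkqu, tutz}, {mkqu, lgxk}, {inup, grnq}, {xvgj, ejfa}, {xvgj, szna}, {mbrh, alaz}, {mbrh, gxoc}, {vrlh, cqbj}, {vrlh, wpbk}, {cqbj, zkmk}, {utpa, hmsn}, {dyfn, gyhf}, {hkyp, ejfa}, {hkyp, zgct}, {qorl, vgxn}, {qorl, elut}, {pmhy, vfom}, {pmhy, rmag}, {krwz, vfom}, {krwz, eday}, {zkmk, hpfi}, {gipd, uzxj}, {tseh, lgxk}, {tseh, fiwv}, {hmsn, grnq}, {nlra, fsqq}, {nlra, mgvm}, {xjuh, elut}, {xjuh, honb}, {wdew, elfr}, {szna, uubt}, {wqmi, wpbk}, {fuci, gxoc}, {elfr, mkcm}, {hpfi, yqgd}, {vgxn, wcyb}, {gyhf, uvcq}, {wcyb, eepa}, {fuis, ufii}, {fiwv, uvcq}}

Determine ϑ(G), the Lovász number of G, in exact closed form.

73*cos(pi/73)/(cos(pi/73) + 1)

Vertex wqmi has 2 neighbors: ofjw, wpbk.
deg(znea) = 2; N(znea) = {alaz, mkcm}.
deg(uubt) = 2; N(uubt) = {sjkc, szna}.
Vertex adof has 2 neighbors: dyfn, fsqq.
73-vertex 2-regular graph: connected 2-regular on 73 ⇒ C_{73}.
Distinct eigenvalues (to 5 d.p.): [2.0, 1.9926, 1.97044, 1.9337, 1.88263, 1.81764, 1.73918, 1.64785, 1.54431, 1.42935, 1.3038, 1.1686, 1.02474, 0.8733, 0.7154, 0.55219, 0.3849, 0.21476, 0.04303, -0.12902, -0.30011, -0.46898, -0.63438, -0.79509, -0.9499, -1.09769, -1.23734, -1.36784, -1.48821, -1.59756, -1.69508, -1.78006, -1.85185, -1.90993, -1.95388, -1.98335, -1.99815].
With N=73: ϑ(G) = 73·(-(-1)*2*cos(pi/73))/(2−(-2*cos(pi/73))) = 73*cos(pi/73)/(cos(pi/73) + 1).
= 36.4830948… (decimal).
36 ≤ 73*cos(pi/73)/(cos(pi/73) + 1) ≤ 37: both strict.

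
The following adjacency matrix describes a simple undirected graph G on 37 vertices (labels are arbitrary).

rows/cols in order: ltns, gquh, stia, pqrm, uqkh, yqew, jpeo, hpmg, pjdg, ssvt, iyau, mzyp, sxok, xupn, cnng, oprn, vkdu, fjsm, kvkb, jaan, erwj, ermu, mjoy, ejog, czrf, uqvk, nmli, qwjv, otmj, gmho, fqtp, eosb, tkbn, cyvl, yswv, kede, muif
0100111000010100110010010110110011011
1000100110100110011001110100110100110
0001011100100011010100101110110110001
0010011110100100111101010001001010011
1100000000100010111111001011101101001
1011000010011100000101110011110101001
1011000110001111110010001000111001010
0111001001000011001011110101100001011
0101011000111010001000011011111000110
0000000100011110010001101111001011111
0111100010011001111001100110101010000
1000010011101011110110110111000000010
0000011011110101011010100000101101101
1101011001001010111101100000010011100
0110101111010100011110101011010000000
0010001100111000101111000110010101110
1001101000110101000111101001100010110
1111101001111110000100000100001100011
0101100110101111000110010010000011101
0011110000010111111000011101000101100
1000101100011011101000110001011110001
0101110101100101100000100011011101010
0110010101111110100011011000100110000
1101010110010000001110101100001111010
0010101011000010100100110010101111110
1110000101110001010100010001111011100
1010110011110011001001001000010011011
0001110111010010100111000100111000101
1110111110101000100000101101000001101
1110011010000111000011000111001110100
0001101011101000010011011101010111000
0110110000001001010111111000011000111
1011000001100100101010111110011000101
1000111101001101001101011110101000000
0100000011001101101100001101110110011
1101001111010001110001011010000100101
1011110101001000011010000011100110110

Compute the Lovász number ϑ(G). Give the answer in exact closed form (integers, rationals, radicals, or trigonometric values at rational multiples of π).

Vertex jaan has 18 neighbors: stia, pqrm, uqkh, yqew, mzyp, xupn, cnng, oprn, vkdu, fjsm, kvkb, ejog, czrf, uqvk, qwjv, eosb, cyvl, yswv.
deg(hpmg) = 18; N(hpmg) = {gquh, stia, pqrm, jpeo, ssvt, cnng, oprn, kvkb, erwj, ermu, mjoy, ejog, uqvk, qwjv, otmj, cyvl, kede, muif}.
Vertex cyvl has 18 neighbors: ltns, uqkh, yqew, jpeo, hpmg, ssvt, sxok, xupn, oprn, kvkb, jaan, ermu, ejog, czrf, uqvk, nmli, otmj, fqtp.
Vertex gquh has 18 neighbors: ltns, uqkh, hpmg, pjdg, iyau, xupn, cnng, fjsm, kvkb, ermu, mjoy, ejog, uqvk, otmj, gmho, eosb, yswv, kede.
Regular of degree 18 on 37 vertices: SR(37,18,8,9) — a Paley graph.
Distinct eigenvalues (to 6 d.p.): [18.0, 2.541381, -3.541381].
Lovász (edge-transitive): ϑ = −37·(-sqrt(37)/2 - 1/2)/((18)−(-sqrt(37)/2 - 1/2)) = sqrt(37).
Numerically 6.0827625.

sqrt(37)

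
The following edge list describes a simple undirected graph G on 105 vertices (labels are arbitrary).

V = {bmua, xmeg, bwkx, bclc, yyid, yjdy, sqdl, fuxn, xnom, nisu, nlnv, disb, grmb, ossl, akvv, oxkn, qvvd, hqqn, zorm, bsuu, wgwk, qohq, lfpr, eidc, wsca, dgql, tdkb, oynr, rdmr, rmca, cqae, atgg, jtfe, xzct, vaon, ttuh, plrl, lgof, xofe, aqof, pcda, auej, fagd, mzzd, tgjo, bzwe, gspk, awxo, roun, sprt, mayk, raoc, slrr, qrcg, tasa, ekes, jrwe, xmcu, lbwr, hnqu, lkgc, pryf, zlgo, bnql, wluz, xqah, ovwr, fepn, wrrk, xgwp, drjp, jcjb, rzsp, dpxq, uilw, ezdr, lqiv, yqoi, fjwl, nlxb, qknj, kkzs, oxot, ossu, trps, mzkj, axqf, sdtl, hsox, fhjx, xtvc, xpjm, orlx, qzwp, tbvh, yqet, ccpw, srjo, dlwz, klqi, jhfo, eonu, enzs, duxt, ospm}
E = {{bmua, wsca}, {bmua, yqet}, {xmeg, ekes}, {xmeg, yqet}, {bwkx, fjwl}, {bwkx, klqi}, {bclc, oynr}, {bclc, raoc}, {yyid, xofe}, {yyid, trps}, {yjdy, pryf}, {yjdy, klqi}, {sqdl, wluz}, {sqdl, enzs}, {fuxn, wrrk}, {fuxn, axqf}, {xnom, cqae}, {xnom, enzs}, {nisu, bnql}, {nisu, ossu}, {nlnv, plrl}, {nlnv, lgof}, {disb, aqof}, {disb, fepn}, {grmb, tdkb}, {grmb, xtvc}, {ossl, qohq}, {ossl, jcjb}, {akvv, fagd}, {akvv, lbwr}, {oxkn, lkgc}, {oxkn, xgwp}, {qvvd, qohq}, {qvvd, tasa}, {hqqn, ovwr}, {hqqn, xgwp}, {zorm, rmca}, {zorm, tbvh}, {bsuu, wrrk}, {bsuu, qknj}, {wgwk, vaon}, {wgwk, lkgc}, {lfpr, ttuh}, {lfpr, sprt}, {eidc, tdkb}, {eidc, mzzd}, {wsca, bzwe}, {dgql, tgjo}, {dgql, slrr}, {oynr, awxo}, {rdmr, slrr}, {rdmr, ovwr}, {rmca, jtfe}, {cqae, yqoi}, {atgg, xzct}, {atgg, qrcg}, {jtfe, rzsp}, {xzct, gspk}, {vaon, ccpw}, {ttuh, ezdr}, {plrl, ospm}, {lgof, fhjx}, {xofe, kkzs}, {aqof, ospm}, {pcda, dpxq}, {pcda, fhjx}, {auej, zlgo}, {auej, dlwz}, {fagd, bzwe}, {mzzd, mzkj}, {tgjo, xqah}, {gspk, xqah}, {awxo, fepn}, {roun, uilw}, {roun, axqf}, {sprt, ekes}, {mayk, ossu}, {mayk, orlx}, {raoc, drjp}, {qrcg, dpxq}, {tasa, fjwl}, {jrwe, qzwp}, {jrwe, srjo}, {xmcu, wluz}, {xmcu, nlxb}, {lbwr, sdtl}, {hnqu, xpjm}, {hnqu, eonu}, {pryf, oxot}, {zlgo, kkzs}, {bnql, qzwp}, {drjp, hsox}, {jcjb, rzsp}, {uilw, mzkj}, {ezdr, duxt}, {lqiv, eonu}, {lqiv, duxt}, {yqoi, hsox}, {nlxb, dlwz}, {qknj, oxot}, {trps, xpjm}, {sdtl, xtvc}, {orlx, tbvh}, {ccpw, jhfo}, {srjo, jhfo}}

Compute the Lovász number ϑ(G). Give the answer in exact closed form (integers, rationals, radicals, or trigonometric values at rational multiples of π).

105*cos(pi/105)/(cos(pi/105) + 1)

Vertex lkgc has 2 neighbors: oxkn, wgwk.
N(ossl) = {qohq, jcjb}, |N(ossl)| = 2.
Vertex jrwe has 2 neighbors: qzwp, srjo.
N(jhfo) = {ccpw, srjo}, |N(jhfo)| = 2.
Regular of degree 2 on 105 vertices: the odd cycle C_{105}.
spec(A) ≈ [2.0, 1.99642, 1.985694, 1.967859, 1.94298, 1.911146, 1.87247, 1.827091, 1.775172, 1.716898, 1.652478, 1.582142, 1.506143, 1.424752, 1.338261, 1.24698, 1.151234, 1.051368, 0.947737, 0.840714, 0.730682, 0.618034, 0.503174, 0.386512, 0.268467, 0.14946, 0.029919, -0.08973, -0.209057, -0.327636, -0.445042, -0.560855, -0.67466, -0.78605, -0.894626, -1.0, -1.101794, -1.199644, -1.293199, -1.382125, -1.466104, -1.544834, -1.618034, -1.685442, -1.746816, -1.801938, -1.850609, -1.892655, -1.927926, -1.956295, -1.977662, -1.991949, -1.999105] (distinct, 6 d.p.).
With N=105: ϑ(G) = 105·(-(-1)*2*cos(pi/105))/(2−(-2*cos(pi/105))) = 105*cos(pi/105)/(cos(pi/105) + 1).
ϑ(G) ≈ 52.488249.
Sandwich: α(G)=52 ≤ ϑ(G)=105*cos(pi/105)/(cos(pi/105) + 1) ≤ χ(Ḡ)=53 (both strict).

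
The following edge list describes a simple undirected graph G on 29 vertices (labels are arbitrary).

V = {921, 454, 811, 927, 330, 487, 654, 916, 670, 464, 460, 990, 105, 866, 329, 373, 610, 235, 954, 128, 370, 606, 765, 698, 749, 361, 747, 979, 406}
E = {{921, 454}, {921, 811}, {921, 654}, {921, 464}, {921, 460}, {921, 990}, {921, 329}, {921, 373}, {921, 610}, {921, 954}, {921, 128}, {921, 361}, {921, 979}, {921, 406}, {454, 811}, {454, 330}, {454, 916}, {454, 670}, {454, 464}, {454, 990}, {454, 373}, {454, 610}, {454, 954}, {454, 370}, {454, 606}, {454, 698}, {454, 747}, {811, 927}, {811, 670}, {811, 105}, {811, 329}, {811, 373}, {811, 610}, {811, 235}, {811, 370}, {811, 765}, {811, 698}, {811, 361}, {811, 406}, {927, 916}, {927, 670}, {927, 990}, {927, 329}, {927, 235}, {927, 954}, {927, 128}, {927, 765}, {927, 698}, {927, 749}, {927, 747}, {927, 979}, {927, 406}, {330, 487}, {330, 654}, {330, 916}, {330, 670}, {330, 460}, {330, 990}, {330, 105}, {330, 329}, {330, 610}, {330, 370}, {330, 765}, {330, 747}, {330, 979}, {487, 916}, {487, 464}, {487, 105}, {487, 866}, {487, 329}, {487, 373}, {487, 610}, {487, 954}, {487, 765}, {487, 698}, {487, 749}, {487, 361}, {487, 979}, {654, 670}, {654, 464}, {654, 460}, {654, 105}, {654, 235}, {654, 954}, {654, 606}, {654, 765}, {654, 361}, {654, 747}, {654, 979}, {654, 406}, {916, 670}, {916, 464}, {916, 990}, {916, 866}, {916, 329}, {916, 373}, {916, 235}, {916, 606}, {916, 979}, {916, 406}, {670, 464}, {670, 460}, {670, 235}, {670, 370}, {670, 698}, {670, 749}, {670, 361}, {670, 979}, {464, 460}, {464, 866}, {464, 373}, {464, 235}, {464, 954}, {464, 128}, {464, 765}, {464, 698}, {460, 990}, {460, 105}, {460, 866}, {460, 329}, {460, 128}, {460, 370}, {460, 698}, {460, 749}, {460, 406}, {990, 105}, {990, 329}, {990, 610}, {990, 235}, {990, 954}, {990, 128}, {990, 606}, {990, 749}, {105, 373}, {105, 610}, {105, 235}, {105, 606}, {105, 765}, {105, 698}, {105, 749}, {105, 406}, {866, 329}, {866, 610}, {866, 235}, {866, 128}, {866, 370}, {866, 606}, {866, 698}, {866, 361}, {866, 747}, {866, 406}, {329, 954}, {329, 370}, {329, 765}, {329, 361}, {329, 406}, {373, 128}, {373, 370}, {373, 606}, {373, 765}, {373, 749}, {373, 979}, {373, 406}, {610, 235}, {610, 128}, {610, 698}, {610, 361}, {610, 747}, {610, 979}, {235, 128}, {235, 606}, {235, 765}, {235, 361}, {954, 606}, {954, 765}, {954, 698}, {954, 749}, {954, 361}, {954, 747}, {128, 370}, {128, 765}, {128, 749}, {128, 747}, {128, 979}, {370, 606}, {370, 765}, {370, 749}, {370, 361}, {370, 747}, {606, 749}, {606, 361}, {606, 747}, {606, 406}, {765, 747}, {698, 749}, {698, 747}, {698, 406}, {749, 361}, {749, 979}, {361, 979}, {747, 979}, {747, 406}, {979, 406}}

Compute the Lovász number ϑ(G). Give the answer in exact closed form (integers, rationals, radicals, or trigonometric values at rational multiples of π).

sqrt(29)

Vertex 765 has 14 neighbors: 811, 927, 330, 487, 654, 464, 105, 329, 373, 235, 954, 128, 370, 747.
deg(128) = 14; N(128) = {921, 927, 464, 460, 990, 866, 373, 610, 235, 370, 765, 749, 747, 979}.
Vertex 330 has 14 neighbors: 454, 487, 654, 916, 670, 460, 990, 105, 329, 610, 370, 765, 747, 979.
deg(698) = 14; N(698) = {454, 811, 927, 487, 670, 464, 460, 105, 866, 610, 954, 749, 747, 406}.
deg(v) = 14 for all v (|V|=29); strongly regular (29,14,6,7).
A has 3 distinct eigenvalues ≈ [14.0, 2.193, -3.193].
Lovász (edge-transitive): ϑ = −29·(-sqrt(29)/2 - 1/2)/((14)−(-sqrt(29)/2 - 1/2)) = sqrt(29).
Numerically 5.3851648.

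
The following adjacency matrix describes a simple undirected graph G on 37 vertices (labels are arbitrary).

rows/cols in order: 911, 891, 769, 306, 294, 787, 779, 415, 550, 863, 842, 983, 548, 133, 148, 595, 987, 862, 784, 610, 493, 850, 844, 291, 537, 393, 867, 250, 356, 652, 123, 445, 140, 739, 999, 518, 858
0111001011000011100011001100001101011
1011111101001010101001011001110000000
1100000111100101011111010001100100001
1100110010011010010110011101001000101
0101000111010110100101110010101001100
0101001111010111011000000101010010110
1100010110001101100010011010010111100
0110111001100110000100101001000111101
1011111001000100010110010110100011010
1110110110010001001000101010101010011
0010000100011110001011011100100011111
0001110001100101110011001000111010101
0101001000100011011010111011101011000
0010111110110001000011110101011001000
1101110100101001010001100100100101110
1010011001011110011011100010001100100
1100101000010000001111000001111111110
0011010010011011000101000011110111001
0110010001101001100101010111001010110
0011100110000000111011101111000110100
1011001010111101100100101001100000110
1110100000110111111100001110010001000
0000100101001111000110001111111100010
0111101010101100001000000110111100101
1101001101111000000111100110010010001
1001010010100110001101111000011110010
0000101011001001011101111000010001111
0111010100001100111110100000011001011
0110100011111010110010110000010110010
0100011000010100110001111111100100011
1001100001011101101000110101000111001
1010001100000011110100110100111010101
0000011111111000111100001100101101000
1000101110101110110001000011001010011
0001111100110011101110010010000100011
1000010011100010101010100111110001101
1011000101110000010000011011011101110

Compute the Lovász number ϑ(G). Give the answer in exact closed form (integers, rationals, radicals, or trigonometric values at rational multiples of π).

sqrt(37)

Vertex 393 has 18 neighbors: 911, 306, 787, 550, 842, 133, 148, 784, 610, 850, 844, 291, 537, 652, 123, 445, 140, 518.
deg(306) = 18; N(306) = {911, 891, 294, 787, 550, 983, 548, 148, 862, 610, 493, 291, 537, 393, 250, 123, 999, 858}.
Vertex 250 has 18 neighbors: 891, 769, 306, 787, 415, 548, 133, 987, 862, 784, 610, 493, 844, 652, 123, 739, 518, 858.
deg(518) = 18; N(518) = {911, 787, 550, 863, 842, 148, 987, 784, 493, 844, 393, 867, 250, 356, 652, 739, 999, 858}.
18-regular, N=37; SR(37,18,8,9) — a Paley graph.
A has 3 distinct eigenvalues ≈ [18.0, 2.5414, -3.5414].
With N=37: ϑ(G) = 37·(-(-sqrt(37)/2 - 1/2))/(18−(-sqrt(37)/2 - 1/2)) = sqrt(37).
≈ 6.082763 (to 6 d.p.).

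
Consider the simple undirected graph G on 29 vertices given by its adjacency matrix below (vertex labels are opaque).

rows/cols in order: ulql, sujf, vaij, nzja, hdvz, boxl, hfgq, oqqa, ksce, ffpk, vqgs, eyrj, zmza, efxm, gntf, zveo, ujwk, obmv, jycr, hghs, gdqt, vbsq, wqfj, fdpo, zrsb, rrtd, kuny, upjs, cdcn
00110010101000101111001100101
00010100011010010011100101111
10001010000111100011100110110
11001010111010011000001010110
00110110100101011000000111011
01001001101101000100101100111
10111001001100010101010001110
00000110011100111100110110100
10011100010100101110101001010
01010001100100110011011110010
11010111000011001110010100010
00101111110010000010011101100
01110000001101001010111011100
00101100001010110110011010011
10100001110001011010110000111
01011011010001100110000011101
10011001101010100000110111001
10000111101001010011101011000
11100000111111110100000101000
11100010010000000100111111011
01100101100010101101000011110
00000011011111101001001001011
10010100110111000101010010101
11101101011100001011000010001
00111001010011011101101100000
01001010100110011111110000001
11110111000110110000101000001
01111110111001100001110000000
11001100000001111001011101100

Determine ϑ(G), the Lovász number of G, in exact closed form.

N(vqgs) = {ulql, sujf, nzja, boxl, hfgq, oqqa, zmza, efxm, ujwk, obmv, jycr, vbsq, fdpo, upjs}, |N(vqgs)| = 14.
deg(rrtd) = 14; N(rrtd) = {sujf, hdvz, hfgq, ksce, eyrj, zmza, zveo, ujwk, obmv, jycr, hghs, gdqt, vbsq, cdcn}.
Vertex fdpo has 14 neighbors: ulql, sujf, vaij, hdvz, boxl, oqqa, ffpk, vqgs, eyrj, ujwk, jycr, hghs, zrsb, cdcn.
deg(efxm) = 14; N(efxm) = {vaij, hdvz, boxl, vqgs, zmza, gntf, zveo, obmv, jycr, vbsq, wqfj, zrsb, upjs, cdcn}.
29-vertex 14-regular graph: Paley(29): SR with (k,λ,μ)=(14,6,7).
spec(A) ≈ [14.0, 2.193, -3.193] (distinct, 3 d.p.).
λ_max=14, λ_min=-sqrt(29)/2 - 1/2; ϑ = −29·λ_min/(λ_max−λ_min) = sqrt(29).
= 5.3852… (decimal).

sqrt(29)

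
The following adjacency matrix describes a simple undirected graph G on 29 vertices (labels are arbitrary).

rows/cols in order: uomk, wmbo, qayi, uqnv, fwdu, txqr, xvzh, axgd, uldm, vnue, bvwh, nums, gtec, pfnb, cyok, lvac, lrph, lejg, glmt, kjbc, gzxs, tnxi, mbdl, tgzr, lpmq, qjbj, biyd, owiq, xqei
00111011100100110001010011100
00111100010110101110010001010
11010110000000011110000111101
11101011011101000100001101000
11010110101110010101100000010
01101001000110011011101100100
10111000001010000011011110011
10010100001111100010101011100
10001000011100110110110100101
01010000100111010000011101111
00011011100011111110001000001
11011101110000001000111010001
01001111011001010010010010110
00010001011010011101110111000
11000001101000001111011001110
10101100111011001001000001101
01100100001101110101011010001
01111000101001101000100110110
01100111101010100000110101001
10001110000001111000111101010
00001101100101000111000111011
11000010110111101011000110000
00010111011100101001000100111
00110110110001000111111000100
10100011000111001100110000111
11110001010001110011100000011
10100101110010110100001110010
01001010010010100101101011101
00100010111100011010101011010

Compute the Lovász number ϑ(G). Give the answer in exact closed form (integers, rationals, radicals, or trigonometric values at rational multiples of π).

Vertex vnue has 14 neighbors: wmbo, uqnv, uldm, nums, gtec, pfnb, lvac, tnxi, mbdl, tgzr, qjbj, biyd, owiq, xqei.
Vertex biyd has 14 neighbors: uomk, qayi, txqr, axgd, uldm, vnue, gtec, cyok, lvac, lejg, mbdl, tgzr, lpmq, owiq.
N(tgzr) = {qayi, uqnv, txqr, xvzh, uldm, vnue, pfnb, lejg, glmt, kjbc, gzxs, tnxi, mbdl, biyd}, |N(tgzr)| = 14.
Vertex axgd has 14 neighbors: uomk, uqnv, txqr, bvwh, nums, gtec, pfnb, cyok, glmt, gzxs, mbdl, lpmq, qjbj, biyd.
29-vertex 14-regular graph: SR(29,14,6,7) — a Paley graph.
A has 3 distinct eigenvalues ≈ [14.0, 2.19258, -3.19258].
ϑ = −N·λ_min/(λ_max−λ_min) = −29·(-sqrt(29)/2 - 1/2)/(14−(-sqrt(29)/2 - 1/2)) = sqrt(29).
ϑ(G) ≈ 5.385165.

sqrt(29)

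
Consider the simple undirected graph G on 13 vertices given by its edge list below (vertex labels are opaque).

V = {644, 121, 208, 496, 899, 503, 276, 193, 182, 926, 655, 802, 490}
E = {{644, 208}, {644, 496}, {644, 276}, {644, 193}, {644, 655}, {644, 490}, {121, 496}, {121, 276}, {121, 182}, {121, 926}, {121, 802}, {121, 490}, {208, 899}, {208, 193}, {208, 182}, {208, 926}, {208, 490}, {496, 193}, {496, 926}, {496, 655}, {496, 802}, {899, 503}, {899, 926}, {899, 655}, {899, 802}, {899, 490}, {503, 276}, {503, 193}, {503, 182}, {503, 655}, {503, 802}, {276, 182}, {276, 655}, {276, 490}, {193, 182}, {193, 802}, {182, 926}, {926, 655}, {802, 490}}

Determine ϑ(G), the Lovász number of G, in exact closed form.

Vertex 276 has 6 neighbors: 644, 121, 503, 182, 655, 490.
deg(208) = 6; N(208) = {644, 899, 193, 182, 926, 490}.
deg(490) = 6; N(490) = {644, 121, 208, 899, 276, 802}.
N(182) = {121, 208, 503, 276, 193, 926}, |N(182)| = 6.
13-vertex 6-regular graph: Paley(13): SR with (k,λ,μ)=(6,2,3).
spec(A) ≈ [6.0, 1.302776, -2.302776] (distinct, 6 d.p.).
Lovász: ϑ = −13(-sqrt(13)/2 - 1/2)/(6+-(-sqrt(13)/2 - 1/2)) = sqrt(13).
Numerically 3.6056.

sqrt(13)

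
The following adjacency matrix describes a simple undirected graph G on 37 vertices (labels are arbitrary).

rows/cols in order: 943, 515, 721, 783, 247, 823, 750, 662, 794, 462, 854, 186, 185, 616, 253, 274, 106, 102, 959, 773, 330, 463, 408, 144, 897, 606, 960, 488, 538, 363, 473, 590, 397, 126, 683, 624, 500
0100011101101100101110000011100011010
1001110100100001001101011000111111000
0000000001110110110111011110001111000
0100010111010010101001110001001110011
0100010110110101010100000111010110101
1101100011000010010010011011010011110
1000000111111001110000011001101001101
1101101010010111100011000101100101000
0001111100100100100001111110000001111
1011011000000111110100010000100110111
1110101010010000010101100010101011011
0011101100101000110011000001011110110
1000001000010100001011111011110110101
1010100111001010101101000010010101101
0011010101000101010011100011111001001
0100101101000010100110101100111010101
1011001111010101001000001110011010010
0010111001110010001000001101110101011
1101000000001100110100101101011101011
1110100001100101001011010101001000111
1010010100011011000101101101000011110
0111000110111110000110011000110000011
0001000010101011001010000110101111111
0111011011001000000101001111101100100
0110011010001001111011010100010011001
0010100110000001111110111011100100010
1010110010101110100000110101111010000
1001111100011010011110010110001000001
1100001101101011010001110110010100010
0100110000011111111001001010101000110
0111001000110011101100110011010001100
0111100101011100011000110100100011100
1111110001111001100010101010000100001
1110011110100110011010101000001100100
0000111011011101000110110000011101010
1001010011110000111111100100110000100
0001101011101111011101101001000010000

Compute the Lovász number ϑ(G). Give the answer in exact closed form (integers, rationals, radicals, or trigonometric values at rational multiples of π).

N(606) = {721, 247, 662, 794, 274, 106, 102, 959, 773, 330, 408, 144, 897, 960, 488, 538, 590, 624}, |N(606)| = 18.
deg(253) = 18; N(253) = {721, 783, 823, 662, 462, 616, 274, 102, 330, 463, 408, 960, 488, 538, 363, 473, 126, 500}.
Vertex 247 has 18 neighbors: 515, 823, 662, 794, 854, 186, 616, 274, 102, 773, 606, 960, 488, 363, 590, 397, 683, 500.
deg(488) = 18; N(488) = {943, 783, 247, 823, 750, 662, 186, 185, 253, 102, 959, 773, 330, 144, 606, 960, 473, 500}.
Regular of degree 18 on 37 vertices: strongly regular (37,18,8,9).
The 3 distinct eigenvalues: [18.0, 2.541381, -3.541381].
ϑ = −N·λ_min/(λ_max−λ_min) = −37·(-sqrt(37)/2 - 1/2)/(18−(-sqrt(37)/2 - 1/2)) = sqrt(37).
ϑ(G) ≈ 6.08276253.

sqrt(37)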